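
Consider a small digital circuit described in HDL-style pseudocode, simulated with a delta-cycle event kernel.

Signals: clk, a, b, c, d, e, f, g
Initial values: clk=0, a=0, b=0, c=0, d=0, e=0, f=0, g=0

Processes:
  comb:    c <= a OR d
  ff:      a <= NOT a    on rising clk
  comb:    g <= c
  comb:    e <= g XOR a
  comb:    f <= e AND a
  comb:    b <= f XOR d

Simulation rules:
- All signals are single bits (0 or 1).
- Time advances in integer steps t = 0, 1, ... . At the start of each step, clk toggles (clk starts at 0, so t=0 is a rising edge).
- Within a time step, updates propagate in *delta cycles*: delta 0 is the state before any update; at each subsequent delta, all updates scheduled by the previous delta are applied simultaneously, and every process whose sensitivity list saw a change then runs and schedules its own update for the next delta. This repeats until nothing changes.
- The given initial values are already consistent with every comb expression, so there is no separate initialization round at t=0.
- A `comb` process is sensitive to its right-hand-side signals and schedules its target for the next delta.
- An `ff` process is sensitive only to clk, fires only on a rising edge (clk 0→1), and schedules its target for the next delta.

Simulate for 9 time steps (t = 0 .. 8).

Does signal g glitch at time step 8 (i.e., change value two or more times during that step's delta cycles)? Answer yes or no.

t0.Δ0 d=0 c=0 b=0 a=0 g=0 clk=0 f=0 e=0
t0.Δ1 d=0 c=0 b=0 a=0 g=0 clk=1 f=0 e=0
t0.Δ2 d=0 c=0 b=0 a=1 g=0 clk=1 f=0 e=0
t0.Δ3 d=0 c=1 b=0 a=1 g=0 clk=1 f=0 e=1
t0.Δ4 d=0 c=1 b=0 a=1 g=1 clk=1 f=1 e=1
t0.Δ5 d=0 c=1 b=1 a=1 g=1 clk=1 f=1 e=0
t0.Δ6 d=0 c=1 b=1 a=1 g=1 clk=1 f=0 e=0
t0.Δ7 d=0 c=1 b=0 a=1 g=1 clk=1 f=0 e=0
t1.Δ0 d=0 c=1 b=0 a=1 g=1 clk=1 f=0 e=0
t1.Δ1 d=0 c=1 b=0 a=1 g=1 clk=0 f=0 e=0
t2.Δ0 d=0 c=1 b=0 a=1 g=1 clk=0 f=0 e=0
t2.Δ1 d=0 c=1 b=0 a=1 g=1 clk=1 f=0 e=0
t2.Δ2 d=0 c=1 b=0 a=0 g=1 clk=1 f=0 e=0
t2.Δ3 d=0 c=0 b=0 a=0 g=1 clk=1 f=0 e=1
t2.Δ4 d=0 c=0 b=0 a=0 g=0 clk=1 f=0 e=1
t2.Δ5 d=0 c=0 b=0 a=0 g=0 clk=1 f=0 e=0
t3.Δ0 d=0 c=0 b=0 a=0 g=0 clk=1 f=0 e=0
t3.Δ1 d=0 c=0 b=0 a=0 g=0 clk=0 f=0 e=0
t4.Δ0 d=0 c=0 b=0 a=0 g=0 clk=0 f=0 e=0
t4.Δ1 d=0 c=0 b=0 a=0 g=0 clk=1 f=0 e=0
t4.Δ2 d=0 c=0 b=0 a=1 g=0 clk=1 f=0 e=0
t4.Δ3 d=0 c=1 b=0 a=1 g=0 clk=1 f=0 e=1
t4.Δ4 d=0 c=1 b=0 a=1 g=1 clk=1 f=1 e=1
t4.Δ5 d=0 c=1 b=1 a=1 g=1 clk=1 f=1 e=0
t4.Δ6 d=0 c=1 b=1 a=1 g=1 clk=1 f=0 e=0
t4.Δ7 d=0 c=1 b=0 a=1 g=1 clk=1 f=0 e=0
t5.Δ0 d=0 c=1 b=0 a=1 g=1 clk=1 f=0 e=0
t5.Δ1 d=0 c=1 b=0 a=1 g=1 clk=0 f=0 e=0
t6.Δ0 d=0 c=1 b=0 a=1 g=1 clk=0 f=0 e=0
t6.Δ1 d=0 c=1 b=0 a=1 g=1 clk=1 f=0 e=0
t6.Δ2 d=0 c=1 b=0 a=0 g=1 clk=1 f=0 e=0
t6.Δ3 d=0 c=0 b=0 a=0 g=1 clk=1 f=0 e=1
t6.Δ4 d=0 c=0 b=0 a=0 g=0 clk=1 f=0 e=1
t6.Δ5 d=0 c=0 b=0 a=0 g=0 clk=1 f=0 e=0
t7.Δ0 d=0 c=0 b=0 a=0 g=0 clk=1 f=0 e=0
t7.Δ1 d=0 c=0 b=0 a=0 g=0 clk=0 f=0 e=0
t8.Δ0 d=0 c=0 b=0 a=0 g=0 clk=0 f=0 e=0
t8.Δ1 d=0 c=0 b=0 a=0 g=0 clk=1 f=0 e=0
t8.Δ2 d=0 c=0 b=0 a=1 g=0 clk=1 f=0 e=0
t8.Δ3 d=0 c=1 b=0 a=1 g=0 clk=1 f=0 e=1
t8.Δ4 d=0 c=1 b=0 a=1 g=1 clk=1 f=1 e=1
t8.Δ5 d=0 c=1 b=1 a=1 g=1 clk=1 f=1 e=0
t8.Δ6 d=0 c=1 b=1 a=1 g=1 clk=1 f=0 e=0
t8.Δ7 d=0 c=1 b=0 a=1 g=1 clk=1 f=0 e=0

no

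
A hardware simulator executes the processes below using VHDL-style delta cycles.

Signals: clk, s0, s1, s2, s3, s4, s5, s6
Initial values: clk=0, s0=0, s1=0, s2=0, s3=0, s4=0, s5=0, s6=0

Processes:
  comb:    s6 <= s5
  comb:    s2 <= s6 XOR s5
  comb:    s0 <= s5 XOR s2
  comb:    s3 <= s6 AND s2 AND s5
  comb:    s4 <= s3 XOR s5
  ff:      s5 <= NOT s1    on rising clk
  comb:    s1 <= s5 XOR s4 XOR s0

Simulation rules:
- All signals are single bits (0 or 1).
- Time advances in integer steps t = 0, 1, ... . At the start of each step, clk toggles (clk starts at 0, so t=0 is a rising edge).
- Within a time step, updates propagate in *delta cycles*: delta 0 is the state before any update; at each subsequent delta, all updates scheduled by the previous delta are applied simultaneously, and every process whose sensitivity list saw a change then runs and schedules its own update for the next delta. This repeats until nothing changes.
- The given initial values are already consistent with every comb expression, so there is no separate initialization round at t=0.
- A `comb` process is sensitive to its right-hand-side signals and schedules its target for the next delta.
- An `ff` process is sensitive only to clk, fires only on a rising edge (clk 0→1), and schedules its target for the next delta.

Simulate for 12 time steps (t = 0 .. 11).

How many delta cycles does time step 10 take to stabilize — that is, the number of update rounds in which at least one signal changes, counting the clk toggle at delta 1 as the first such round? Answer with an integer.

[bits: s6,clk,s0,s5,s2,s4,s3,s1]
t=0: Δ0=00000000 Δ1=01000000 Δ2=01010000 Δ3=11111101 Δ4=11010111 Δ5=11110000 Δ6=11110100 Δ7=11110101 | 7Δ
t=1: Δ0=11110101 Δ1=10110101 | 1Δ
t=2: Δ0=10110101 Δ1=11110101 Δ2=11100101 Δ3=01001000 Δ4=01100000 Δ5=01000001 Δ6=01000000 | 6Δ
t=3: Δ0=01000000 Δ1=00000000 | 1Δ
t=4: Δ0=00000000 Δ1=01000000 Δ2=01010000 Δ3=11111101 Δ4=11010111 Δ5=11110000 Δ6=11110100 Δ7=11110101 | 7Δ
t=5: Δ0=11110101 Δ1=10110101 | 1Δ
t=6: Δ0=10110101 Δ1=11110101 Δ2=11100101 Δ3=01001000 Δ4=01100000 Δ5=01000001 Δ6=01000000 | 6Δ
t=7: Δ0=01000000 Δ1=00000000 | 1Δ
t=8: Δ0=00000000 Δ1=01000000 Δ2=01010000 Δ3=11111101 Δ4=11010111 Δ5=11110000 Δ6=11110100 Δ7=11110101 | 7Δ
t=9: Δ0=11110101 Δ1=10110101 | 1Δ
t=10: Δ0=10110101 Δ1=11110101 Δ2=11100101 Δ3=01001000 Δ4=01100000 Δ5=01000001 Δ6=01000000 | 6Δ
t=11: Δ0=01000000 Δ1=00000000 | 1Δ

6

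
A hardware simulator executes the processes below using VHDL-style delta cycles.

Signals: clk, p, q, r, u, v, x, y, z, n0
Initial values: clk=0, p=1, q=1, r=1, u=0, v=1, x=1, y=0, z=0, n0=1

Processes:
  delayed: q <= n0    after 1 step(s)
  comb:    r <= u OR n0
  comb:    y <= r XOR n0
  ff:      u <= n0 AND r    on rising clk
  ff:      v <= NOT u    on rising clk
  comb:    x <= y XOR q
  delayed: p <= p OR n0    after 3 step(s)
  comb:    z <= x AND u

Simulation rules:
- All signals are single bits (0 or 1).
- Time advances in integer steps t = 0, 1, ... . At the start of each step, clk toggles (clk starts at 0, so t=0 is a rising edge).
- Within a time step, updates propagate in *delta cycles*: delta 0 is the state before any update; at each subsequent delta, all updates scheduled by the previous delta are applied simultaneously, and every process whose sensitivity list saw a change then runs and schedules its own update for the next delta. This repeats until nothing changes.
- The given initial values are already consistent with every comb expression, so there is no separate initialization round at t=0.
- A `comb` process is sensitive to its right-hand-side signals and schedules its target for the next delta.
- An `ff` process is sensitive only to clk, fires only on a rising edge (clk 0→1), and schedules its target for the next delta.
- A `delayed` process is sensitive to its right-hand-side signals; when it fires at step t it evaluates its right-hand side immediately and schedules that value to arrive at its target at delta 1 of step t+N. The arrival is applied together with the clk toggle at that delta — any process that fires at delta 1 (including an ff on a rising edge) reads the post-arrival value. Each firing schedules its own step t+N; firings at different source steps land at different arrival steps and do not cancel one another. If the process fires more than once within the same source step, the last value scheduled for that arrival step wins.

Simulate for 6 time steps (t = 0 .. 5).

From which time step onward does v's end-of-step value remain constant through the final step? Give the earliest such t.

t0.Δ0 v=1 x=1 y=0 q=1 n0=1 clk=0 z=0 p=1 r=1 u=0
t0.Δ1 v=1 x=1 y=0 q=1 n0=1 clk=1 z=0 p=1 r=1 u=0
t0.Δ2 v=1 x=1 y=0 q=1 n0=1 clk=1 z=0 p=1 r=1 u=1
t0.Δ3 v=1 x=1 y=0 q=1 n0=1 clk=1 z=1 p=1 r=1 u=1
t1.Δ0 v=1 x=1 y=0 q=1 n0=1 clk=1 z=1 p=1 r=1 u=1
t1.Δ1 v=1 x=1 y=0 q=1 n0=1 clk=0 z=1 p=1 r=1 u=1
t2.Δ0 v=1 x=1 y=0 q=1 n0=1 clk=0 z=1 p=1 r=1 u=1
t2.Δ1 v=1 x=1 y=0 q=1 n0=1 clk=1 z=1 p=1 r=1 u=1
t2.Δ2 v=0 x=1 y=0 q=1 n0=1 clk=1 z=1 p=1 r=1 u=1
t3.Δ0 v=0 x=1 y=0 q=1 n0=1 clk=1 z=1 p=1 r=1 u=1
t3.Δ1 v=0 x=1 y=0 q=1 n0=1 clk=0 z=1 p=1 r=1 u=1
t4.Δ0 v=0 x=1 y=0 q=1 n0=1 clk=0 z=1 p=1 r=1 u=1
t4.Δ1 v=0 x=1 y=0 q=1 n0=1 clk=1 z=1 p=1 r=1 u=1
t5.Δ0 v=0 x=1 y=0 q=1 n0=1 clk=1 z=1 p=1 r=1 u=1
t5.Δ1 v=0 x=1 y=0 q=1 n0=1 clk=0 z=1 p=1 r=1 u=1

2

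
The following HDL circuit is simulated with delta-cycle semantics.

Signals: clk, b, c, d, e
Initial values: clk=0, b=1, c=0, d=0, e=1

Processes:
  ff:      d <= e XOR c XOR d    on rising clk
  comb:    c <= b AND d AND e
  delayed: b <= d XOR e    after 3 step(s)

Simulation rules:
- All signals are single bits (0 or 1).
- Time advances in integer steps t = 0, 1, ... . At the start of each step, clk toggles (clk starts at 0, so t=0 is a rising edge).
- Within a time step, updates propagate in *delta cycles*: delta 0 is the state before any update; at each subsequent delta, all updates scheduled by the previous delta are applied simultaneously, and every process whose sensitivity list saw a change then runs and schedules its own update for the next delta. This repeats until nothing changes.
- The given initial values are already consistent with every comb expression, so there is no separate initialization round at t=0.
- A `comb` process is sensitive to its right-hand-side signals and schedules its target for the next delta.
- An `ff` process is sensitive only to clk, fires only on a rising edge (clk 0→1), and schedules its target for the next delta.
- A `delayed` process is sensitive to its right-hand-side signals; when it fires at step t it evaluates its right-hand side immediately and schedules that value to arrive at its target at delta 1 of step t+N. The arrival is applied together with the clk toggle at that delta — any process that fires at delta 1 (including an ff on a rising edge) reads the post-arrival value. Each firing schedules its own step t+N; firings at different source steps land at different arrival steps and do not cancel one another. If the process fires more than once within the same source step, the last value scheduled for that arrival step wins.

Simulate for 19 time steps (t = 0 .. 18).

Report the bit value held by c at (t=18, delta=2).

0

t=0 Δ0: e=1 c=0 b=1 d=0 clk=0
  Δ1: clk:0→1
  Δ2: d:0→1
  Δ3: c:0→1
  (3Δ to stable)
t=1 Δ0: e=1 c=1 b=1 d=1 clk=1
  Δ1: clk:1→0
  (1Δ to stable)
t=2 Δ0: e=1 c=1 b=1 d=1 clk=0
  Δ1: clk:0→1
  (1Δ to stable)
t=3 Δ0: e=1 c=1 b=1 d=1 clk=1
  Δ1: b:1→0, clk:1→0
  Δ2: c:1→0
  (2Δ to stable)
t=4 Δ0: e=1 c=0 b=0 d=1 clk=0
  Δ1: clk:0→1
  Δ2: d:1→0
  (2Δ to stable)
t=5 Δ0: e=1 c=0 b=0 d=0 clk=1
  Δ1: clk:1→0
  (1Δ to stable)
t=6 Δ0: e=1 c=0 b=0 d=0 clk=0
  Δ1: clk:0→1
  Δ2: d:0→1
  (2Δ to stable)
t=7 Δ0: e=1 c=0 b=0 d=1 clk=1
  Δ1: b:0→1, clk:1→0
  Δ2: c:0→1
  (2Δ to stable)
t=8 Δ0: e=1 c=1 b=1 d=1 clk=0
  Δ1: clk:0→1
  (1Δ to stable)
t=9 Δ0: e=1 c=1 b=1 d=1 clk=1
  Δ1: b:1→0, clk:1→0
  Δ2: c:1→0
  (2Δ to stable)
t=10 Δ0: e=1 c=0 b=0 d=1 clk=0
  Δ1: clk:0→1
  Δ2: d:1→0
  (2Δ to stable)
t=11 Δ0: e=1 c=0 b=0 d=0 clk=1
  Δ1: clk:1→0
  (1Δ to stable)
t=12 Δ0: e=1 c=0 b=0 d=0 clk=0
  Δ1: clk:0→1
  Δ2: d:0→1
  (2Δ to stable)
t=13 Δ0: e=1 c=0 b=0 d=1 clk=1
  Δ1: b:0→1, clk:1→0
  Δ2: c:0→1
  (2Δ to stable)
t=14 Δ0: e=1 c=1 b=1 d=1 clk=0
  Δ1: clk:0→1
  (1Δ to stable)
t=15 Δ0: e=1 c=1 b=1 d=1 clk=1
  Δ1: b:1→0, clk:1→0
  Δ2: c:1→0
  (2Δ to stable)
t=16 Δ0: e=1 c=0 b=0 d=1 clk=0
  Δ1: clk:0→1
  Δ2: d:1→0
  (2Δ to stable)
t=17 Δ0: e=1 c=0 b=0 d=0 clk=1
  Δ1: clk:1→0
  (1Δ to stable)
t=18 Δ0: e=1 c=0 b=0 d=0 clk=0
  Δ1: clk:0→1
  Δ2: d:0→1
  (2Δ to stable)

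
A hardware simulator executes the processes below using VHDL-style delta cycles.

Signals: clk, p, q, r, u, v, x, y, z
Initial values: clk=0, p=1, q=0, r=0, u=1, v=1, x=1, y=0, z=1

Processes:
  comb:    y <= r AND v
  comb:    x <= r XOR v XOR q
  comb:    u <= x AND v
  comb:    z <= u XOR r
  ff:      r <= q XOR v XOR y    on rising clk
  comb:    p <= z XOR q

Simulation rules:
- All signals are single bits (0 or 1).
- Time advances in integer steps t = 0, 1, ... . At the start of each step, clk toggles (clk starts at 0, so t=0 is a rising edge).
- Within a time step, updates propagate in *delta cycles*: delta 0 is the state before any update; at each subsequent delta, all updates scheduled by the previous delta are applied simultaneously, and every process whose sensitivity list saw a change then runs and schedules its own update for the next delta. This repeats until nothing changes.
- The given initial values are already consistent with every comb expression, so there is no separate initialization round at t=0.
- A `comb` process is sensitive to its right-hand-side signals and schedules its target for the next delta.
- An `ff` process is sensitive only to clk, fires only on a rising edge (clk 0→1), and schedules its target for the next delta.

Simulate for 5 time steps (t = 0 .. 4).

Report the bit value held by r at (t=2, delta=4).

0

[bits: q,p,v,z,r,clk,y,u,x]
t=0: Δ0=011100011 Δ1=011101011 Δ2=011111011 Δ3=011011110 Δ4=001011100 Δ5=001111100 Δ6=011111100 | 6Δ
t=1: Δ0=011111100 Δ1=011110100 | 1Δ
t=2: Δ0=011110100 Δ1=011111100 Δ2=011101100 Δ3=011001001 Δ4=001001011 Δ5=001101011 Δ6=011101011 | 6Δ
t=3: Δ0=011101011 Δ1=011100011 | 1Δ
t=4: Δ0=011100011 Δ1=011101011 Δ2=011111011 Δ3=011011110 Δ4=001011100 Δ5=001111100 Δ6=011111100 | 6Δ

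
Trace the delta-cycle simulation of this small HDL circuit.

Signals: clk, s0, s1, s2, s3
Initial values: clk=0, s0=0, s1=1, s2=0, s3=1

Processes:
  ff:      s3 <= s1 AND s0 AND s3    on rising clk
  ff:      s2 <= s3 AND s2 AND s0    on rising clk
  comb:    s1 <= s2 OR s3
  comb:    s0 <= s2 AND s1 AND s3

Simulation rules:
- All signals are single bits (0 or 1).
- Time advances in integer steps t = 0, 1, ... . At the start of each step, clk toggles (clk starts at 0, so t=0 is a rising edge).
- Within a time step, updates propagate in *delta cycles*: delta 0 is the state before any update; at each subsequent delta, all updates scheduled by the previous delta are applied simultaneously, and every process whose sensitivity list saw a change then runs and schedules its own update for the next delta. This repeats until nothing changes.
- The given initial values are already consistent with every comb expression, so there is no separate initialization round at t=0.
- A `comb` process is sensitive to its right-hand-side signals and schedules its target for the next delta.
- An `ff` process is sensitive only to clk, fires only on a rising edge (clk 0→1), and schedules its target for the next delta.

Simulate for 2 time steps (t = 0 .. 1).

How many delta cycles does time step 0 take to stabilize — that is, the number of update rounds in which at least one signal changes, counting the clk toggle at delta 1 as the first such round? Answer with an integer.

[bits: clk,s2,s1,s3,s0]
t=0: Δ0=00110 Δ1=10110 Δ2=10100 Δ3=10000 | 3Δ
t=1: Δ0=10000 Δ1=00000 | 1Δ

3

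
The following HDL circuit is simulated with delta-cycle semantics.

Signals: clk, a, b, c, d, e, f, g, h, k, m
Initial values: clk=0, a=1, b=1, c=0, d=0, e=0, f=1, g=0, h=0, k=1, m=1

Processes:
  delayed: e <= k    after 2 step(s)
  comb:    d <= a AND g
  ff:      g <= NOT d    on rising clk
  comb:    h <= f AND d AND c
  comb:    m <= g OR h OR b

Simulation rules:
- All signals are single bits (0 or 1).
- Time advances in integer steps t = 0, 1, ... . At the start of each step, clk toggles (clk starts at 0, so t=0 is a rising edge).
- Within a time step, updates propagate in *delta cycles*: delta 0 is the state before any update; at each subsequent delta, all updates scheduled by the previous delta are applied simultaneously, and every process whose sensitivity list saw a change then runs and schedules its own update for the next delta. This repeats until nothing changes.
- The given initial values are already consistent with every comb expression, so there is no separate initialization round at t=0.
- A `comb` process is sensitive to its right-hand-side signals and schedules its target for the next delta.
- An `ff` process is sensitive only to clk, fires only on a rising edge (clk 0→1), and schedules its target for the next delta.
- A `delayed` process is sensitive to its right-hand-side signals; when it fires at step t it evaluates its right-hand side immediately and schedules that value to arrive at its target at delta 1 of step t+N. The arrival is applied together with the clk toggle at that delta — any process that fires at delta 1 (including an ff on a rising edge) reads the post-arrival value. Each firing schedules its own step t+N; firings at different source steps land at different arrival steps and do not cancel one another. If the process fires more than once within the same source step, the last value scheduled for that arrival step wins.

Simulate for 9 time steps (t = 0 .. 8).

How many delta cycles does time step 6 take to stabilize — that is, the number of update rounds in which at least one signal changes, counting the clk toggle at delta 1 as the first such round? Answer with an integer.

3

t0.Δ0 h=0 e=0 b=1 f=1 a=1 k=1 d=0 clk=0 c=0 m=1 g=0
t0.Δ1 h=0 e=0 b=1 f=1 a=1 k=1 d=0 clk=1 c=0 m=1 g=0
t0.Δ2 h=0 e=0 b=1 f=1 a=1 k=1 d=0 clk=1 c=0 m=1 g=1
t0.Δ3 h=0 e=0 b=1 f=1 a=1 k=1 d=1 clk=1 c=0 m=1 g=1
t1.Δ0 h=0 e=0 b=1 f=1 a=1 k=1 d=1 clk=1 c=0 m=1 g=1
t1.Δ1 h=0 e=0 b=1 f=1 a=1 k=1 d=1 clk=0 c=0 m=1 g=1
t2.Δ0 h=0 e=0 b=1 f=1 a=1 k=1 d=1 clk=0 c=0 m=1 g=1
t2.Δ1 h=0 e=0 b=1 f=1 a=1 k=1 d=1 clk=1 c=0 m=1 g=1
t2.Δ2 h=0 e=0 b=1 f=1 a=1 k=1 d=1 clk=1 c=0 m=1 g=0
t2.Δ3 h=0 e=0 b=1 f=1 a=1 k=1 d=0 clk=1 c=0 m=1 g=0
t3.Δ0 h=0 e=0 b=1 f=1 a=1 k=1 d=0 clk=1 c=0 m=1 g=0
t3.Δ1 h=0 e=0 b=1 f=1 a=1 k=1 d=0 clk=0 c=0 m=1 g=0
t4.Δ0 h=0 e=0 b=1 f=1 a=1 k=1 d=0 clk=0 c=0 m=1 g=0
t4.Δ1 h=0 e=0 b=1 f=1 a=1 k=1 d=0 clk=1 c=0 m=1 g=0
t4.Δ2 h=0 e=0 b=1 f=1 a=1 k=1 d=0 clk=1 c=0 m=1 g=1
t4.Δ3 h=0 e=0 b=1 f=1 a=1 k=1 d=1 clk=1 c=0 m=1 g=1
t5.Δ0 h=0 e=0 b=1 f=1 a=1 k=1 d=1 clk=1 c=0 m=1 g=1
t5.Δ1 h=0 e=0 b=1 f=1 a=1 k=1 d=1 clk=0 c=0 m=1 g=1
t6.Δ0 h=0 e=0 b=1 f=1 a=1 k=1 d=1 clk=0 c=0 m=1 g=1
t6.Δ1 h=0 e=0 b=1 f=1 a=1 k=1 d=1 clk=1 c=0 m=1 g=1
t6.Δ2 h=0 e=0 b=1 f=1 a=1 k=1 d=1 clk=1 c=0 m=1 g=0
t6.Δ3 h=0 e=0 b=1 f=1 a=1 k=1 d=0 clk=1 c=0 m=1 g=0
t7.Δ0 h=0 e=0 b=1 f=1 a=1 k=1 d=0 clk=1 c=0 m=1 g=0
t7.Δ1 h=0 e=0 b=1 f=1 a=1 k=1 d=0 clk=0 c=0 m=1 g=0
t8.Δ0 h=0 e=0 b=1 f=1 a=1 k=1 d=0 clk=0 c=0 m=1 g=0
t8.Δ1 h=0 e=0 b=1 f=1 a=1 k=1 d=0 clk=1 c=0 m=1 g=0
t8.Δ2 h=0 e=0 b=1 f=1 a=1 k=1 d=0 clk=1 c=0 m=1 g=1
t8.Δ3 h=0 e=0 b=1 f=1 a=1 k=1 d=1 clk=1 c=0 m=1 g=1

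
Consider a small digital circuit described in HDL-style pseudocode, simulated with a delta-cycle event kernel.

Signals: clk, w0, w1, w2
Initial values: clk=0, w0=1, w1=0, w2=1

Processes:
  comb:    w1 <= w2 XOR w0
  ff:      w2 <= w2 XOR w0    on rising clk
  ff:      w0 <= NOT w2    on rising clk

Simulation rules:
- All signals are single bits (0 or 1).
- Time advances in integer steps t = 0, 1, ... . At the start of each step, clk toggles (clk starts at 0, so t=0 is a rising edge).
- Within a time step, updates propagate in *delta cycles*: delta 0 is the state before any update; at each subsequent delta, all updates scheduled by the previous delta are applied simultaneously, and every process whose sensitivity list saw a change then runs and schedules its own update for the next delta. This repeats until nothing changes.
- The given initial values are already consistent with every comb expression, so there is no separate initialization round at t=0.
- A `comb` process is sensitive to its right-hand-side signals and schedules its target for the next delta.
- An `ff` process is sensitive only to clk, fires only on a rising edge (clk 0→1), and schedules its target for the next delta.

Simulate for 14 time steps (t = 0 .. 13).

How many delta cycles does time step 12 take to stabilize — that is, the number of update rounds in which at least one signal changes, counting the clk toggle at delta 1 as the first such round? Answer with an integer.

t=0 Δ0: w2=1 w0=1 clk=0 w1=0
  Δ1: clk:0→1
  Δ2: w2:1→0, w0:1→0
  (2Δ to stable)
t=1 Δ0: w2=0 w0=0 clk=1 w1=0
  Δ1: clk:1→0
  (1Δ to stable)
t=2 Δ0: w2=0 w0=0 clk=0 w1=0
  Δ1: clk:0→1
  Δ2: w0:0→1
  Δ3: w1:0→1
  (3Δ to stable)
t=3 Δ0: w2=0 w0=1 clk=1 w1=1
  Δ1: clk:1→0
  (1Δ to stable)
t=4 Δ0: w2=0 w0=1 clk=0 w1=1
  Δ1: clk:0→1
  Δ2: w2:0→1
  Δ3: w1:1→0
  (3Δ to stable)
t=5 Δ0: w2=1 w0=1 clk=1 w1=0
  Δ1: clk:1→0
  (1Δ to stable)
t=6 Δ0: w2=1 w0=1 clk=0 w1=0
  Δ1: clk:0→1
  Δ2: w2:1→0, w0:1→0
  (2Δ to stable)
t=7 Δ0: w2=0 w0=0 clk=1 w1=0
  Δ1: clk:1→0
  (1Δ to stable)
t=8 Δ0: w2=0 w0=0 clk=0 w1=0
  Δ1: clk:0→1
  Δ2: w0:0→1
  Δ3: w1:0→1
  (3Δ to stable)
t=9 Δ0: w2=0 w0=1 clk=1 w1=1
  Δ1: clk:1→0
  (1Δ to stable)
t=10 Δ0: w2=0 w0=1 clk=0 w1=1
  Δ1: clk:0→1
  Δ2: w2:0→1
  Δ3: w1:1→0
  (3Δ to stable)
t=11 Δ0: w2=1 w0=1 clk=1 w1=0
  Δ1: clk:1→0
  (1Δ to stable)
t=12 Δ0: w2=1 w0=1 clk=0 w1=0
  Δ1: clk:0→1
  Δ2: w2:1→0, w0:1→0
  (2Δ to stable)
t=13 Δ0: w2=0 w0=0 clk=1 w1=0
  Δ1: clk:1→0
  (1Δ to stable)

2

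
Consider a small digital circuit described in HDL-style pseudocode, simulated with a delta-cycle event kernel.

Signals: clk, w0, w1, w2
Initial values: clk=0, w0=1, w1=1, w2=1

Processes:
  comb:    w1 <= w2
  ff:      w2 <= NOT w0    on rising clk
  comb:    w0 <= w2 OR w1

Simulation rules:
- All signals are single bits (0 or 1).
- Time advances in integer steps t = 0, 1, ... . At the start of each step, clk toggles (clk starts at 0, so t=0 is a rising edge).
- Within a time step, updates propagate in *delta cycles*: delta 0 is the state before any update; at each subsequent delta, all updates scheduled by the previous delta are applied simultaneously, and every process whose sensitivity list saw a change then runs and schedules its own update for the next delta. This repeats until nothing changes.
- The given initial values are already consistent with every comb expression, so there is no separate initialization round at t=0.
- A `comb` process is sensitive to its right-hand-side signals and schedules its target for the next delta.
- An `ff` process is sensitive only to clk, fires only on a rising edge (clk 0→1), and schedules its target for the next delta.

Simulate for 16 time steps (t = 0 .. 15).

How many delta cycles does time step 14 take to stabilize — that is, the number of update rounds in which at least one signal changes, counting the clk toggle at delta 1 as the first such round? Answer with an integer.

3

[bits: w1,w2,clk,w0]
t=0: Δ0=1101 Δ1=1111 Δ2=1011 Δ3=0011 Δ4=0010 | 4Δ
t=1: Δ0=0010 Δ1=0000 | 1Δ
t=2: Δ0=0000 Δ1=0010 Δ2=0110 Δ3=1111 | 3Δ
t=3: Δ0=1111 Δ1=1101 | 1Δ
t=4: Δ0=1101 Δ1=1111 Δ2=1011 Δ3=0011 Δ4=0010 | 4Δ
t=5: Δ0=0010 Δ1=0000 | 1Δ
t=6: Δ0=0000 Δ1=0010 Δ2=0110 Δ3=1111 | 3Δ
t=7: Δ0=1111 Δ1=1101 | 1Δ
t=8: Δ0=1101 Δ1=1111 Δ2=1011 Δ3=0011 Δ4=0010 | 4Δ
t=9: Δ0=0010 Δ1=0000 | 1Δ
t=10: Δ0=0000 Δ1=0010 Δ2=0110 Δ3=1111 | 3Δ
t=11: Δ0=1111 Δ1=1101 | 1Δ
t=12: Δ0=1101 Δ1=1111 Δ2=1011 Δ3=0011 Δ4=0010 | 4Δ
t=13: Δ0=0010 Δ1=0000 | 1Δ
t=14: Δ0=0000 Δ1=0010 Δ2=0110 Δ3=1111 | 3Δ
t=15: Δ0=1111 Δ1=1101 | 1Δ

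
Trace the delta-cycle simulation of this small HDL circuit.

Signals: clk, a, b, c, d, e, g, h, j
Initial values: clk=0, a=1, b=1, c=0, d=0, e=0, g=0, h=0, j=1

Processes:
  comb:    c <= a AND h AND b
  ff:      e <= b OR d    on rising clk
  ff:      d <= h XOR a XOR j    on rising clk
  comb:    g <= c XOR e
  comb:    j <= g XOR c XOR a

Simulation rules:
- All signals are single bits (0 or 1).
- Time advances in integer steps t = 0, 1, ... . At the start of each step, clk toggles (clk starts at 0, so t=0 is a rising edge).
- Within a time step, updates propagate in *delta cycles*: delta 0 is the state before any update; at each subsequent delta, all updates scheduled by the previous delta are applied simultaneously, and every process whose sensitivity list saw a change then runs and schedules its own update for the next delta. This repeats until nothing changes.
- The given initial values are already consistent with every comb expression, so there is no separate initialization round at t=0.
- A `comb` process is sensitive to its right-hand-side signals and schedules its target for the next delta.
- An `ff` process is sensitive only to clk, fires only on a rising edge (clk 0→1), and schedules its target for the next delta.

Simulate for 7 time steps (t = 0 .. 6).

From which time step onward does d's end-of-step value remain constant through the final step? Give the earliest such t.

t0.Δ0 g=0 b=1 c=0 a=1 j=1 clk=0 h=0 d=0 e=0
t0.Δ1 g=0 b=1 c=0 a=1 j=1 clk=1 h=0 d=0 e=0
t0.Δ2 g=0 b=1 c=0 a=1 j=1 clk=1 h=0 d=0 e=1
t0.Δ3 g=1 b=1 c=0 a=1 j=1 clk=1 h=0 d=0 e=1
t0.Δ4 g=1 b=1 c=0 a=1 j=0 clk=1 h=0 d=0 e=1
t1.Δ0 g=1 b=1 c=0 a=1 j=0 clk=1 h=0 d=0 e=1
t1.Δ1 g=1 b=1 c=0 a=1 j=0 clk=0 h=0 d=0 e=1
t2.Δ0 g=1 b=1 c=0 a=1 j=0 clk=0 h=0 d=0 e=1
t2.Δ1 g=1 b=1 c=0 a=1 j=0 clk=1 h=0 d=0 e=1
t2.Δ2 g=1 b=1 c=0 a=1 j=0 clk=1 h=0 d=1 e=1
t3.Δ0 g=1 b=1 c=0 a=1 j=0 clk=1 h=0 d=1 e=1
t3.Δ1 g=1 b=1 c=0 a=1 j=0 clk=0 h=0 d=1 e=1
t4.Δ0 g=1 b=1 c=0 a=1 j=0 clk=0 h=0 d=1 e=1
t4.Δ1 g=1 b=1 c=0 a=1 j=0 clk=1 h=0 d=1 e=1
t5.Δ0 g=1 b=1 c=0 a=1 j=0 clk=1 h=0 d=1 e=1
t5.Δ1 g=1 b=1 c=0 a=1 j=0 clk=0 h=0 d=1 e=1
t6.Δ0 g=1 b=1 c=0 a=1 j=0 clk=0 h=0 d=1 e=1
t6.Δ1 g=1 b=1 c=0 a=1 j=0 clk=1 h=0 d=1 e=1

2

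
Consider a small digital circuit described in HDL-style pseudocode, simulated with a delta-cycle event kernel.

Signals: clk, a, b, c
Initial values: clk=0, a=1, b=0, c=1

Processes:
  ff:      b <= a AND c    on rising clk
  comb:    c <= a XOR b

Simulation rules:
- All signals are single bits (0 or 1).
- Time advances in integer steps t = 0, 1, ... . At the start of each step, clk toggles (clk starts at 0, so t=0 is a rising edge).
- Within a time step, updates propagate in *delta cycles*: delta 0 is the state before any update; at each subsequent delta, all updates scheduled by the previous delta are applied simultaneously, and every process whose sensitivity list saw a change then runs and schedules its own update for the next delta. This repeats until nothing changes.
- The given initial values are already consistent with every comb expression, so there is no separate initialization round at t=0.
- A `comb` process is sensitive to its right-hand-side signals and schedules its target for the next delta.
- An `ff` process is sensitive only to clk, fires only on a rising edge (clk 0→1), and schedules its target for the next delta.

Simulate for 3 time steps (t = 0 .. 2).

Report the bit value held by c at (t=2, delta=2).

0

[bits: clk,c,b,a]
t=0: Δ0=0101 Δ1=1101 Δ2=1111 Δ3=1011 | 3Δ
t=1: Δ0=1011 Δ1=0011 | 1Δ
t=2: Δ0=0011 Δ1=1011 Δ2=1001 Δ3=1101 | 3Δ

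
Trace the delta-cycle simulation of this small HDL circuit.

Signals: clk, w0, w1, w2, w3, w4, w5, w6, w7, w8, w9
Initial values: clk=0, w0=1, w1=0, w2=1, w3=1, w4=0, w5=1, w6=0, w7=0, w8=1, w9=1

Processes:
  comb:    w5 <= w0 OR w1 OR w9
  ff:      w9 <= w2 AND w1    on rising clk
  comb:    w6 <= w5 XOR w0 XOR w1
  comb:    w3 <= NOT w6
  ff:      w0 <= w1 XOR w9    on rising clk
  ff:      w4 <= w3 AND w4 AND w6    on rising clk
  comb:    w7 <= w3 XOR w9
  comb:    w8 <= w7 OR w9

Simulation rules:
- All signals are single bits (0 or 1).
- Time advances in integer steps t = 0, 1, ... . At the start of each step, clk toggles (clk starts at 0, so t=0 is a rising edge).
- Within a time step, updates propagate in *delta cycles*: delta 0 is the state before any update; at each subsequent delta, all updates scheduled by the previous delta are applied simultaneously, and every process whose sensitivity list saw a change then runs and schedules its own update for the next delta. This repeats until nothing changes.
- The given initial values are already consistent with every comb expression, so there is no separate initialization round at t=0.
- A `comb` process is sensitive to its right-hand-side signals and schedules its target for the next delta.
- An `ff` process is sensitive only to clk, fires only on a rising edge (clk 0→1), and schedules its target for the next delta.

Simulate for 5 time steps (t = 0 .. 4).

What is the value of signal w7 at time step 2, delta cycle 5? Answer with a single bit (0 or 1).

t0.Δ0 w9=1 w6=0 w0=1 w2=1 w5=1 w1=0 w3=1 w8=1 w4=0 w7=0 clk=0
t0.Δ1 w9=1 w6=0 w0=1 w2=1 w5=1 w1=0 w3=1 w8=1 w4=0 w7=0 clk=1
t0.Δ2 w9=0 w6=0 w0=1 w2=1 w5=1 w1=0 w3=1 w8=1 w4=0 w7=0 clk=1
t0.Δ3 w9=0 w6=0 w0=1 w2=1 w5=1 w1=0 w3=1 w8=0 w4=0 w7=1 clk=1
t0.Δ4 w9=0 w6=0 w0=1 w2=1 w5=1 w1=0 w3=1 w8=1 w4=0 w7=1 clk=1
t1.Δ0 w9=0 w6=0 w0=1 w2=1 w5=1 w1=0 w3=1 w8=1 w4=0 w7=1 clk=1
t1.Δ1 w9=0 w6=0 w0=1 w2=1 w5=1 w1=0 w3=1 w8=1 w4=0 w7=1 clk=0
t2.Δ0 w9=0 w6=0 w0=1 w2=1 w5=1 w1=0 w3=1 w8=1 w4=0 w7=1 clk=0
t2.Δ1 w9=0 w6=0 w0=1 w2=1 w5=1 w1=0 w3=1 w8=1 w4=0 w7=1 clk=1
t2.Δ2 w9=0 w6=0 w0=0 w2=1 w5=1 w1=0 w3=1 w8=1 w4=0 w7=1 clk=1
t2.Δ3 w9=0 w6=1 w0=0 w2=1 w5=0 w1=0 w3=1 w8=1 w4=0 w7=1 clk=1
t2.Δ4 w9=0 w6=0 w0=0 w2=1 w5=0 w1=0 w3=0 w8=1 w4=0 w7=1 clk=1
t2.Δ5 w9=0 w6=0 w0=0 w2=1 w5=0 w1=0 w3=1 w8=1 w4=0 w7=0 clk=1
t2.Δ6 w9=0 w6=0 w0=0 w2=1 w5=0 w1=0 w3=1 w8=0 w4=0 w7=1 clk=1
t2.Δ7 w9=0 w6=0 w0=0 w2=1 w5=0 w1=0 w3=1 w8=1 w4=0 w7=1 clk=1
t3.Δ0 w9=0 w6=0 w0=0 w2=1 w5=0 w1=0 w3=1 w8=1 w4=0 w7=1 clk=1
t3.Δ1 w9=0 w6=0 w0=0 w2=1 w5=0 w1=0 w3=1 w8=1 w4=0 w7=1 clk=0
t4.Δ0 w9=0 w6=0 w0=0 w2=1 w5=0 w1=0 w3=1 w8=1 w4=0 w7=1 clk=0
t4.Δ1 w9=0 w6=0 w0=0 w2=1 w5=0 w1=0 w3=1 w8=1 w4=0 w7=1 clk=1

0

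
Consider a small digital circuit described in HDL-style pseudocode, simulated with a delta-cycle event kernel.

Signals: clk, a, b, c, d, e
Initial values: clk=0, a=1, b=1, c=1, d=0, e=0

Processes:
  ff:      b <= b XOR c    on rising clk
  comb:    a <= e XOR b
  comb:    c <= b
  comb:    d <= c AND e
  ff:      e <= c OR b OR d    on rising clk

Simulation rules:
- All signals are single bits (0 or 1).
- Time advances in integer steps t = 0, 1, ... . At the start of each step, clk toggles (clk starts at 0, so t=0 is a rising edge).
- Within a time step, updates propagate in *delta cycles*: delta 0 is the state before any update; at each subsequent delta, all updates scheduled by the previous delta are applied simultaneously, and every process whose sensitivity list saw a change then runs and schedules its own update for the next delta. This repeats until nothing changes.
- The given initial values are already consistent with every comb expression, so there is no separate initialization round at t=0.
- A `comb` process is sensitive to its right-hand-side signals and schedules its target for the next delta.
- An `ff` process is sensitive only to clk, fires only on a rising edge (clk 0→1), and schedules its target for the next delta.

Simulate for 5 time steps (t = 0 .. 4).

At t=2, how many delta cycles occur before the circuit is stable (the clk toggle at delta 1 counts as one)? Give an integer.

[bits: b,e,d,a,clk,c]
t=0: Δ0=100101 Δ1=100111 Δ2=010111 Δ3=011110 Δ4=010110 | 4Δ
t=1: Δ0=010110 Δ1=010100 | 1Δ
t=2: Δ0=010100 Δ1=010110 Δ2=000110 Δ3=000010 | 3Δ
t=3: Δ0=000010 Δ1=000000 | 1Δ
t=4: Δ0=000000 Δ1=000010 | 1Δ

3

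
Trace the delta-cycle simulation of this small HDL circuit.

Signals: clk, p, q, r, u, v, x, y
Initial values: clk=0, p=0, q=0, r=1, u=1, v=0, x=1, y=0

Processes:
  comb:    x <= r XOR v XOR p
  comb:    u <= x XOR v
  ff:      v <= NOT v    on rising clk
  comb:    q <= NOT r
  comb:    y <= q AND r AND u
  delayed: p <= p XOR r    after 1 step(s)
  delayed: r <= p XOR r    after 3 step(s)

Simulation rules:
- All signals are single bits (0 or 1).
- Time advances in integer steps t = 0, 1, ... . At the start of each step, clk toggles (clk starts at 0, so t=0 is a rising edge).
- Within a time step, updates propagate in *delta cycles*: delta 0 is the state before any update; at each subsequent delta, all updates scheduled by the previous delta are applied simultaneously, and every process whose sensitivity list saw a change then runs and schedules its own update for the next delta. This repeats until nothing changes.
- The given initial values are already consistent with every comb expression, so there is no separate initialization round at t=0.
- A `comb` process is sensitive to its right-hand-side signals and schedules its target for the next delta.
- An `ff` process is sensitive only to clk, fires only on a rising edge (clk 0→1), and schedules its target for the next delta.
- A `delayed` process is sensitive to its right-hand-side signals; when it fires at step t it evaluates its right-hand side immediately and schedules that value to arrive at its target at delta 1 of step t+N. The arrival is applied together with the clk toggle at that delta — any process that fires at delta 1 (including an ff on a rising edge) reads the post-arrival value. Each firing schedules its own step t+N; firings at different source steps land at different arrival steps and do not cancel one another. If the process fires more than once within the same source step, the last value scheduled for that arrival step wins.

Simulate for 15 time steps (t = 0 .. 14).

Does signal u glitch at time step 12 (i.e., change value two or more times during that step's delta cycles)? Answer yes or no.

yes

t0.Δ0 x=1 clk=0 u=1 v=0 p=0 q=0 r=1 y=0
t0.Δ1 x=1 clk=1 u=1 v=0 p=0 q=0 r=1 y=0
t0.Δ2 x=1 clk=1 u=1 v=1 p=0 q=0 r=1 y=0
t0.Δ3 x=0 clk=1 u=0 v=1 p=0 q=0 r=1 y=0
t0.Δ4 x=0 clk=1 u=1 v=1 p=0 q=0 r=1 y=0
t1.Δ0 x=0 clk=1 u=1 v=1 p=0 q=0 r=1 y=0
t1.Δ1 x=0 clk=0 u=1 v=1 p=0 q=0 r=1 y=0
t2.Δ0 x=0 clk=0 u=1 v=1 p=0 q=0 r=1 y=0
t2.Δ1 x=0 clk=1 u=1 v=1 p=0 q=0 r=1 y=0
t2.Δ2 x=0 clk=1 u=1 v=0 p=0 q=0 r=1 y=0
t2.Δ3 x=1 clk=1 u=0 v=0 p=0 q=0 r=1 y=0
t2.Δ4 x=1 clk=1 u=1 v=0 p=0 q=0 r=1 y=0
t3.Δ0 x=1 clk=1 u=1 v=0 p=0 q=0 r=1 y=0
t3.Δ1 x=1 clk=0 u=1 v=0 p=0 q=0 r=1 y=0
t4.Δ0 x=1 clk=0 u=1 v=0 p=0 q=0 r=1 y=0
t4.Δ1 x=1 clk=1 u=1 v=0 p=0 q=0 r=1 y=0
t4.Δ2 x=1 clk=1 u=1 v=1 p=0 q=0 r=1 y=0
t4.Δ3 x=0 clk=1 u=0 v=1 p=0 q=0 r=1 y=0
t4.Δ4 x=0 clk=1 u=1 v=1 p=0 q=0 r=1 y=0
t5.Δ0 x=0 clk=1 u=1 v=1 p=0 q=0 r=1 y=0
t5.Δ1 x=0 clk=0 u=1 v=1 p=0 q=0 r=1 y=0
t6.Δ0 x=0 clk=0 u=1 v=1 p=0 q=0 r=1 y=0
t6.Δ1 x=0 clk=1 u=1 v=1 p=0 q=0 r=1 y=0
t6.Δ2 x=0 clk=1 u=1 v=0 p=0 q=0 r=1 y=0
t6.Δ3 x=1 clk=1 u=0 v=0 p=0 q=0 r=1 y=0
t6.Δ4 x=1 clk=1 u=1 v=0 p=0 q=0 r=1 y=0
t7.Δ0 x=1 clk=1 u=1 v=0 p=0 q=0 r=1 y=0
t7.Δ1 x=1 clk=0 u=1 v=0 p=0 q=0 r=1 y=0
t8.Δ0 x=1 clk=0 u=1 v=0 p=0 q=0 r=1 y=0
t8.Δ1 x=1 clk=1 u=1 v=0 p=0 q=0 r=1 y=0
t8.Δ2 x=1 clk=1 u=1 v=1 p=0 q=0 r=1 y=0
t8.Δ3 x=0 clk=1 u=0 v=1 p=0 q=0 r=1 y=0
t8.Δ4 x=0 clk=1 u=1 v=1 p=0 q=0 r=1 y=0
t9.Δ0 x=0 clk=1 u=1 v=1 p=0 q=0 r=1 y=0
t9.Δ1 x=0 clk=0 u=1 v=1 p=0 q=0 r=1 y=0
t10.Δ0 x=0 clk=0 u=1 v=1 p=0 q=0 r=1 y=0
t10.Δ1 x=0 clk=1 u=1 v=1 p=0 q=0 r=1 y=0
t10.Δ2 x=0 clk=1 u=1 v=0 p=0 q=0 r=1 y=0
t10.Δ3 x=1 clk=1 u=0 v=0 p=0 q=0 r=1 y=0
t10.Δ4 x=1 clk=1 u=1 v=0 p=0 q=0 r=1 y=0
t11.Δ0 x=1 clk=1 u=1 v=0 p=0 q=0 r=1 y=0
t11.Δ1 x=1 clk=0 u=1 v=0 p=0 q=0 r=1 y=0
t12.Δ0 x=1 clk=0 u=1 v=0 p=0 q=0 r=1 y=0
t12.Δ1 x=1 clk=1 u=1 v=0 p=0 q=0 r=1 y=0
t12.Δ2 x=1 clk=1 u=1 v=1 p=0 q=0 r=1 y=0
t12.Δ3 x=0 clk=1 u=0 v=1 p=0 q=0 r=1 y=0
t12.Δ4 x=0 clk=1 u=1 v=1 p=0 q=0 r=1 y=0
t13.Δ0 x=0 clk=1 u=1 v=1 p=0 q=0 r=1 y=0
t13.Δ1 x=0 clk=0 u=1 v=1 p=0 q=0 r=1 y=0
t14.Δ0 x=0 clk=0 u=1 v=1 p=0 q=0 r=1 y=0
t14.Δ1 x=0 clk=1 u=1 v=1 p=0 q=0 r=1 y=0
t14.Δ2 x=0 clk=1 u=1 v=0 p=0 q=0 r=1 y=0
t14.Δ3 x=1 clk=1 u=0 v=0 p=0 q=0 r=1 y=0
t14.Δ4 x=1 clk=1 u=1 v=0 p=0 q=0 r=1 y=0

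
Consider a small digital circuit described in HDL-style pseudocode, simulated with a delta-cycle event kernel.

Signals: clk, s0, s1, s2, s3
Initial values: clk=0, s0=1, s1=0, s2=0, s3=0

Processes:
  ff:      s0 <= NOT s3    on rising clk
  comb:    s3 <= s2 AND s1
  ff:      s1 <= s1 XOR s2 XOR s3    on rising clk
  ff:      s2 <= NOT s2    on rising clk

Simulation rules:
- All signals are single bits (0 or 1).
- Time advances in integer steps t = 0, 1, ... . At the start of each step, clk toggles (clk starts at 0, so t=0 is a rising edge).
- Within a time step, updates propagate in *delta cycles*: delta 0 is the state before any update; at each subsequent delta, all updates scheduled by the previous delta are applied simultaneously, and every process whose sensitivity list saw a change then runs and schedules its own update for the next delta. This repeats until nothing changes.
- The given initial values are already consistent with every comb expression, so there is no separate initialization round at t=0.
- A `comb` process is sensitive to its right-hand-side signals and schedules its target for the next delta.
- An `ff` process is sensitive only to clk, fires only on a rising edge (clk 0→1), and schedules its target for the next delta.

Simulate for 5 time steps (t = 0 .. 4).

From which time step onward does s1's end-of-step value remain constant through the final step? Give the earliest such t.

[bits: s2,clk,s0,s3,s1]
t=0: Δ0=00100 Δ1=01100 Δ2=11100 | 2Δ
t=1: Δ0=11100 Δ1=10100 | 1Δ
t=2: Δ0=10100 Δ1=11100 Δ2=01101 | 2Δ
t=3: Δ0=01101 Δ1=00101 | 1Δ
t=4: Δ0=00101 Δ1=01101 Δ2=11101 Δ3=11111 | 3Δ

2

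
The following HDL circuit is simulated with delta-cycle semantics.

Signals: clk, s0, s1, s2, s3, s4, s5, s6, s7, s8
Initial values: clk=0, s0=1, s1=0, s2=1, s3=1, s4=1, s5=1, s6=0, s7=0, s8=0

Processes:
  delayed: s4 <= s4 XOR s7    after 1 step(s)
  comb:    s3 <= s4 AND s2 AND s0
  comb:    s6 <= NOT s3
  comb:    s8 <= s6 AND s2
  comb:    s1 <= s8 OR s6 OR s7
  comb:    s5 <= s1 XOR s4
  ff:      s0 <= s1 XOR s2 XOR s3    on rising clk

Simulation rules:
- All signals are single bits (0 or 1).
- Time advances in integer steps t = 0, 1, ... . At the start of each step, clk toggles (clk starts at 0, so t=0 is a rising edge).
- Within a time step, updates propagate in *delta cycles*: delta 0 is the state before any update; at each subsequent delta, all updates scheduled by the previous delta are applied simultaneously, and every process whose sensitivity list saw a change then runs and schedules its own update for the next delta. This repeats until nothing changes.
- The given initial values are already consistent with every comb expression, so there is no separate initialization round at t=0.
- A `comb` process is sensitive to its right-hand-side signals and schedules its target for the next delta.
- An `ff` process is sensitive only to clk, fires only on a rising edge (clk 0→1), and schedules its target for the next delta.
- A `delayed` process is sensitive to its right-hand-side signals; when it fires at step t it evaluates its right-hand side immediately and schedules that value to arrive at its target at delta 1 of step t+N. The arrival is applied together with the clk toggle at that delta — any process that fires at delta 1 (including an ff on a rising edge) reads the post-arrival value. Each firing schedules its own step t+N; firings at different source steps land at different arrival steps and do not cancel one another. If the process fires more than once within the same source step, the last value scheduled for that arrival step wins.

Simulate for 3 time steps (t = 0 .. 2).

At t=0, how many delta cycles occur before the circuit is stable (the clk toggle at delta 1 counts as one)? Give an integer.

6

t=0 Δ0: s4=1 s8=0 s5=1 s7=0 s0=1 clk=0 s2=1 s3=1 s6=0 s1=0
  Δ1: clk:0→1
  Δ2: s0:1→0
  Δ3: s3:1→0
  Δ4: s6:0→1
  Δ5: s8:0→1, s1:0→1
  Δ6: s5:1→0
  (6Δ to stable)
t=1 Δ0: s4=1 s8=1 s5=0 s7=0 s0=0 clk=1 s2=1 s3=0 s6=1 s1=1
  Δ1: clk:1→0
  (1Δ to stable)
t=2 Δ0: s4=1 s8=1 s5=0 s7=0 s0=0 clk=0 s2=1 s3=0 s6=1 s1=1
  Δ1: clk:0→1
  (1Δ to stable)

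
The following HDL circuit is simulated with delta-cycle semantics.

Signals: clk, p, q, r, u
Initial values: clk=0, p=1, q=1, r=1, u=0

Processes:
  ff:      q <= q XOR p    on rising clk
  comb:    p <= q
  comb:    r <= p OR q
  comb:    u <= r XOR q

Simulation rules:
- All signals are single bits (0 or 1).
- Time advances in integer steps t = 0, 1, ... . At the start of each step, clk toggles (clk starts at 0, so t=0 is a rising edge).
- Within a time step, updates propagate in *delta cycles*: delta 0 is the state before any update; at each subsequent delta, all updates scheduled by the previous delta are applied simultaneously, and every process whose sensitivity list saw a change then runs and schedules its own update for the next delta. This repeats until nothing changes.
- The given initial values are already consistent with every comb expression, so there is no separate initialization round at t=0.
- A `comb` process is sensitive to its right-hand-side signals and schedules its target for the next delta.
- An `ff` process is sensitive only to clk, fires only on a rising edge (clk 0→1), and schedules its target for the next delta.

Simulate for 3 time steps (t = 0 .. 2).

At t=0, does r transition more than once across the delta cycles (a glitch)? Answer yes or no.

no

t=0 Δ0: q=1 u=0 r=1 p=1 clk=0
  Δ1: clk:0→1
  Δ2: q:1→0
  Δ3: u:0→1, p:1→0
  Δ4: r:1→0
  Δ5: u:1→0
  (5Δ to stable)
t=1 Δ0: q=0 u=0 r=0 p=0 clk=1
  Δ1: clk:1→0
  (1Δ to stable)
t=2 Δ0: q=0 u=0 r=0 p=0 clk=0
  Δ1: clk:0→1
  (1Δ to stable)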